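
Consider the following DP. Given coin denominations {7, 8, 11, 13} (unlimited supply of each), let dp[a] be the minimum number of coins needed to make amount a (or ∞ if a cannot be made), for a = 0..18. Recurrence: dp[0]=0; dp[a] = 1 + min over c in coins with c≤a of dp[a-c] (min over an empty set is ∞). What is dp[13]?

1

 a  0  1  2  3  4  5  6  7  8  9 10 11 12 13 14 15 16 17 18
dp  0  -  -  -  -  -  -  1  1  -  -  1  -  1  2  2  2  -  2
(- denotes ∞ / unreachable)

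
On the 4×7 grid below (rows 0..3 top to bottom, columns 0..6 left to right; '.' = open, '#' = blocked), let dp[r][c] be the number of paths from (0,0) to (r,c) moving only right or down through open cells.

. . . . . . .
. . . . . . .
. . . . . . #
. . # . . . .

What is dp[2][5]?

r\c   0   1   2   3   4   5   6
  0   1   1   1   1   1   1   1
  1   1   2   3   4   5   6   7
  2   1   3   6  10  15  21   0
  3   1   4   0  10  25  46  46

21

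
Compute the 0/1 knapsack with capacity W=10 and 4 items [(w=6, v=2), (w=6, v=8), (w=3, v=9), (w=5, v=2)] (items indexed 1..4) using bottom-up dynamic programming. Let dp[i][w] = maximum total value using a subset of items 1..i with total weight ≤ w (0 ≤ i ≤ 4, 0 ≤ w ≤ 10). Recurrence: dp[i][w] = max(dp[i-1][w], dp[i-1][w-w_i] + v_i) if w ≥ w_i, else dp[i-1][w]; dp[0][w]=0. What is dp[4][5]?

9

i\w   0   1   2   3   4   5   6   7   8   9  10
  0   0   0   0   0   0   0   0   0   0   0   0
  1   0   0   0   0   0   0   2   2   2   2   2
  2   0   0   0   0   0   0   8   8   8   8   8
  3   0   0   0   9   9   9   9   9   9  17  17
  4   0   0   0   9   9   9   9   9  11  17  17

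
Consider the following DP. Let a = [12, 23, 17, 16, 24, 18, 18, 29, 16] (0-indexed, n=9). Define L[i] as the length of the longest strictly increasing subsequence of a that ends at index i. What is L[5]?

   i    0    1    2    3    4    5    6    7    8
a[i]   12   23   17   16   24   18   18   29   16
L[i]    1    2    2    2    3    3    3    4    2

3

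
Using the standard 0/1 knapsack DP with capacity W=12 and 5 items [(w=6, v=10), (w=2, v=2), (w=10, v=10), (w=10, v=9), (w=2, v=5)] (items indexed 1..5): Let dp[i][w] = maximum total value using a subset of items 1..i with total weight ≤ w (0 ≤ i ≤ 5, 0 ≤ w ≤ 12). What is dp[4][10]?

12

i\w   0   1   2   3   4   5   6   7   8   9  10  11  12
  0   0   0   0   0   0   0   0   0   0   0   0   0   0
  1   0   0   0   0   0   0  10  10  10  10  10  10  10
  2   0   0   2   2   2   2  10  10  12  12  12  12  12
  3   0   0   2   2   2   2  10  10  12  12  12  12  12
  4   0   0   2   2   2   2  10  10  12  12  12  12  12
  5   0   0   5   5   7   7  10  10  15  15  17  17  17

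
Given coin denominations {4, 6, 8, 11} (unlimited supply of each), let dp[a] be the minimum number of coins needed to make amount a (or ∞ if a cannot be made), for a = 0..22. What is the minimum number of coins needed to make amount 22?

2

 a  0  1  2  3  4  5  6  7  8  9 10 11 12 13 14 15 16 17 18 19 20 21 22
dp  0  -  -  -  1  -  1  -  1  -  2  1  2  -  2  2  2  2  3  2  3  3  2
(- denotes ∞ / unreachable)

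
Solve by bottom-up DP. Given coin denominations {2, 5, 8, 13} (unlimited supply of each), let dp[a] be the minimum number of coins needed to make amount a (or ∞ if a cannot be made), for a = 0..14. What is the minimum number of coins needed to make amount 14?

4

 a  0  1  2  3  4  5  6  7  8  9 10 11 12 13 14
dp  0  -  1  -  2  1  3  2  1  3  2  4  3  1  4
(- denotes ∞ / unreachable)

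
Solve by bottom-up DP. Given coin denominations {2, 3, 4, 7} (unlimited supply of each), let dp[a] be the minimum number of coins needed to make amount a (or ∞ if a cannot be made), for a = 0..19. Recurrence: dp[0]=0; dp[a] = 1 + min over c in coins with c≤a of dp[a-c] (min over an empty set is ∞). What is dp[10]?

2

 a  0  1  2  3  4  5  6  7  8  9 10 11 12 13 14 15 16 17 18 19
dp  0  -  1  1  1  2  2  1  2  2  2  2  3  3  2  3  3  3  3  4
(- denotes ∞ / unreachable)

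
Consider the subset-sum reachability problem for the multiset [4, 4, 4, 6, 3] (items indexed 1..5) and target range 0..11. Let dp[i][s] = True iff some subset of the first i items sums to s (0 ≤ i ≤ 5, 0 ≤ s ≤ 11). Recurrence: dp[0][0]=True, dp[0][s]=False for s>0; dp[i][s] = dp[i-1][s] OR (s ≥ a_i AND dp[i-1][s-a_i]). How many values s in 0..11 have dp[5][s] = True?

9

i\s   0   1   2   3   4   5   6   7   8   9  10  11
  0   T   F   F   F   F   F   F   F   F   F   F   F
  1   T   F   F   F   T   F   F   F   F   F   F   F
  2   T   F   F   F   T   F   F   F   T   F   F   F
  3   T   F   F   F   T   F   F   F   T   F   F   F
  4   T   F   F   F   T   F   T   F   T   F   T   F
  5   T   F   F   T   T   F   T   T   T   T   T   T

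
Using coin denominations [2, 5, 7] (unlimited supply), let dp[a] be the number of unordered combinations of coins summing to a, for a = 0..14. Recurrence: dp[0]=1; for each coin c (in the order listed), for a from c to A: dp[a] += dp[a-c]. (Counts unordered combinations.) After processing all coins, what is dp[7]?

2

after  coin     0     1     2     3     4     5     6     7     8     9    10    11    12    13    14
          2     1     0     1     0     1     0     1     0     1     0     1     0     1     0     1
          5     1     0     1     0     1     1     1     1     1     1     2     1     2     1     2
          7     1     0     1     0     1     1     1     2     1     2     2     2     3     2     4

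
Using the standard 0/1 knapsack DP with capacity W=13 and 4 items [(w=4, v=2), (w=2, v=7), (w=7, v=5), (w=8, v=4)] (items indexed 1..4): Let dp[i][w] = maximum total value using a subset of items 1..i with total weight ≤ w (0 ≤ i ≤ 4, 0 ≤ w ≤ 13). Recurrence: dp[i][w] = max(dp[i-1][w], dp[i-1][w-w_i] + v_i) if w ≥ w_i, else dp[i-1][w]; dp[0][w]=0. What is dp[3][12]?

i\w   0   1   2   3   4   5   6   7   8   9  10  11  12  13
  0   0   0   0   0   0   0   0   0   0   0   0   0   0   0
  1   0   0   0   0   2   2   2   2   2   2   2   2   2   2
  2   0   0   7   7   7   7   9   9   9   9   9   9   9   9
  3   0   0   7   7   7   7   9   9   9  12  12  12  12  14
  4   0   0   7   7   7   7   9   9   9  12  12  12  12  14

12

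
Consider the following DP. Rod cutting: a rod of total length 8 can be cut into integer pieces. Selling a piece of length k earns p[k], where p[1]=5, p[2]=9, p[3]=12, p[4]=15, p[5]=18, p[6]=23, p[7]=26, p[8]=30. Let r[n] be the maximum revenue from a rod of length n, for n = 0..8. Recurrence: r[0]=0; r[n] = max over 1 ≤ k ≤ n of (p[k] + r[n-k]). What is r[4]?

   n    0    1    2    3    4    5    6    7    8
r[n]    0    5   10   15   20   25   30   35   40

20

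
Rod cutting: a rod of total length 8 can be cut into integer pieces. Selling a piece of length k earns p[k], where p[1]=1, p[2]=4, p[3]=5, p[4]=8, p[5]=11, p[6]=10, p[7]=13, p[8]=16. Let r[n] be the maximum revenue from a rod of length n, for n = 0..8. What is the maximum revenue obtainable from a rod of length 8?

16

   n    0    1    2    3    4    5    6    7    8
r[n]    0    1    4    5    8   11   12   15   16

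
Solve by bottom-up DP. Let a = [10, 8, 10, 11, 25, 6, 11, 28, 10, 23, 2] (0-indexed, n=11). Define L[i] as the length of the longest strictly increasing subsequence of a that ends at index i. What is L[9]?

4

   i    0    1    2    3    4    5    6    7    8    9   10
a[i]   10    8   10   11   25    6   11   28   10   23    2
L[i]    1    1    2    3    4    1    3    5    2    4    1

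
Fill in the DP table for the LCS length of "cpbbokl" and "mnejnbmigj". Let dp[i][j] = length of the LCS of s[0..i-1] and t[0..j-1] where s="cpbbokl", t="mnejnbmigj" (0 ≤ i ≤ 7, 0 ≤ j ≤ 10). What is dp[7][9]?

   ''  m  n  e  j  n  b  m  i  g  j
''  0  0  0  0  0  0  0  0  0  0  0
 c  0  0  0  0  0  0  0  0  0  0  0
 p  0  0  0  0  0  0  0  0  0  0  0
 b  0  0  0  0  0  0  1  1  1  1  1
 b  0  0  0  0  0  0  1  1  1  1  1
 o  0  0  0  0  0  0  1  1  1  1  1
 k  0  0  0  0  0  0  1  1  1  1  1
 l  0  0  0  0  0  0  1  1  1  1  1

1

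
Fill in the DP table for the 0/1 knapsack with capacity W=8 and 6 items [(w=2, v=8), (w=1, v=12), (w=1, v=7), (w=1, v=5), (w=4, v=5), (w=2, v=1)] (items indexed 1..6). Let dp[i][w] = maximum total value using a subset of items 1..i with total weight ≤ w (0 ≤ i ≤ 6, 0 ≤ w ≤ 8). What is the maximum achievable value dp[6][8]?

33

i\w   0   1   2   3   4   5   6   7   8
  0   0   0   0   0   0   0   0   0   0
  1   0   0   8   8   8   8   8   8   8
  2   0  12  12  20  20  20  20  20  20
  3   0  12  19  20  27  27  27  27  27
  4   0  12  19  24  27  32  32  32  32
  5   0  12  19  24  27  32  32  32  32
  6   0  12  19  24  27  32  32  33  33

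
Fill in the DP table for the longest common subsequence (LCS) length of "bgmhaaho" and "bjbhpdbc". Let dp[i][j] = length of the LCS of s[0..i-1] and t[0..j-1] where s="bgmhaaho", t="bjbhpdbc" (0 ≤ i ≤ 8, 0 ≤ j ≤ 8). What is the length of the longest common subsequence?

   ''  b  j  b  h  p  d  b  c
''  0  0  0  0  0  0  0  0  0
 b  0  1  1  1  1  1  1  1  1
 g  0  1  1  1  1  1  1  1  1
 m  0  1  1  1  1  1  1  1  1
 h  0  1  1  1  2  2  2  2  2
 a  0  1  1  1  2  2  2  2  2
 a  0  1  1  1  2  2  2  2  2
 h  0  1  1  1  2  2  2  2  2
 o  0  1  1  1  2  2  2  2  2

2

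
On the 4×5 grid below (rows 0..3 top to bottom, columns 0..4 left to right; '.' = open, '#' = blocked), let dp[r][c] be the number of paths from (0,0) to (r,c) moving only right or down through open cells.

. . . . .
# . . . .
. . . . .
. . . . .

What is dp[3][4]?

r\c   0   1   2   3   4
  0   1   1   1   1   1
  1   0   1   2   3   4
  2   0   1   3   6  10
  3   0   1   4  10  20

20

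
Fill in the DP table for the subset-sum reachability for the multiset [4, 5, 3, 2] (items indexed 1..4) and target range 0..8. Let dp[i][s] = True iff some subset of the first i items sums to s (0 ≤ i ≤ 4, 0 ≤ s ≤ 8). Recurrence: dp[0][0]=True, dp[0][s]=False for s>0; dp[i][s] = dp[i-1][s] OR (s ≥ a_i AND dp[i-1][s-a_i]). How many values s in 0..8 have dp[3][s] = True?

i\s   0   1   2   3   4   5   6   7   8
  0   T   F   F   F   F   F   F   F   F
  1   T   F   F   F   T   F   F   F   F
  2   T   F   F   F   T   T   F   F   F
  3   T   F   F   T   T   T   F   T   T
  4   T   F   T   T   T   T   T   T   T

6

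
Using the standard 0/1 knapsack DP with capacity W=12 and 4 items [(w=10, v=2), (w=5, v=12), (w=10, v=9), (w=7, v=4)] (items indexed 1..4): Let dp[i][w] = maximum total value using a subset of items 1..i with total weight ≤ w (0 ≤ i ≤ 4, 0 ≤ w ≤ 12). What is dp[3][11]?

i\w   0   1   2   3   4   5   6   7   8   9  10  11  12
  0   0   0   0   0   0   0   0   0   0   0   0   0   0
  1   0   0   0   0   0   0   0   0   0   0   2   2   2
  2   0   0   0   0   0  12  12  12  12  12  12  12  12
  3   0   0   0   0   0  12  12  12  12  12  12  12  12
  4   0   0   0   0   0  12  12  12  12  12  12  12  16

12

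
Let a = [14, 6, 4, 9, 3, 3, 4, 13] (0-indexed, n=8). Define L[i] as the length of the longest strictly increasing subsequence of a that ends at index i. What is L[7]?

3

   i    0    1    2    3    4    5    6    7
a[i]   14    6    4    9    3    3    4   13
L[i]    1    1    1    2    1    1    2    3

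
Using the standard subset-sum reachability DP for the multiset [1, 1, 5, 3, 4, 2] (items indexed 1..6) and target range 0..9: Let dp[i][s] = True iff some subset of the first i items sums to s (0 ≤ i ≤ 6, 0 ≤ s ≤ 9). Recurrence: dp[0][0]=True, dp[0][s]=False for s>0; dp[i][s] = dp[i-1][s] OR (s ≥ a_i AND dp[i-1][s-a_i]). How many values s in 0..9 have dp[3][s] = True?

6

i\s   0   1   2   3   4   5   6   7   8   9
  0   T   F   F   F   F   F   F   F   F   F
  1   T   T   F   F   F   F   F   F   F   F
  2   T   T   T   F   F   F   F   F   F   F
  3   T   T   T   F   F   T   T   T   F   F
  4   T   T   T   T   T   T   T   T   T   T
  5   T   T   T   T   T   T   T   T   T   T
  6   T   T   T   T   T   T   T   T   T   T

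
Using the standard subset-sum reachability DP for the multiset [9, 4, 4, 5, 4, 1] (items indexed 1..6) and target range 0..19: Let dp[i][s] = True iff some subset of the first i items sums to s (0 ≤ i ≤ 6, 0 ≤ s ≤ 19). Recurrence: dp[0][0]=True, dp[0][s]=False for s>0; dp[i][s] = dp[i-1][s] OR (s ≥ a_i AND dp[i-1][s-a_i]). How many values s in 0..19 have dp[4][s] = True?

i\s   0   1   2   3   4   5   6   7   8   9  10  11  12  13  14  15  16  17  18  19
  0   T   F   F   F   F   F   F   F   F   F   F   F   F   F   F   F   F   F   F   F
  1   T   F   F   F   F   F   F   F   F   T   F   F   F   F   F   F   F   F   F   F
  2   T   F   F   F   T   F   F   F   F   T   F   F   F   T   F   F   F   F   F   F
  3   T   F   F   F   T   F   F   F   T   T   F   F   F   T   F   F   F   T   F   F
  4   T   F   F   F   T   T   F   F   T   T   F   F   F   T   T   F   F   T   T   F
  5   T   F   F   F   T   T   F   F   T   T   F   F   T   T   T   F   F   T   T   F
  6   T   T   F   F   T   T   T   F   T   T   T   F   T   T   T   T   F   T   T   T

9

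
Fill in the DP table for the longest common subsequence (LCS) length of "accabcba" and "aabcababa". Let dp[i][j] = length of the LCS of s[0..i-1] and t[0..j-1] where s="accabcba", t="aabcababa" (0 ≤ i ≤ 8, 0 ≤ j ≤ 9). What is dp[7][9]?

   ''  a  a  b  c  a  b  a  b  a
''  0  0  0  0  0  0  0  0  0  0
 a  0  1  1  1  1  1  1  1  1  1
 c  0  1  1  1  2  2  2  2  2  2
 c  0  1  1  1  2  2  2  2  2  2
 a  0  1  2  2  2  3  3  3  3  3
 b  0  1  2  3  3  3  4  4  4  4
 c  0  1  2  3  4  4  4  4  4  4
 b  0  1  2  3  4  4  5  5  5  5
 a  0  1  2  3  4  5  5  6  6  6

5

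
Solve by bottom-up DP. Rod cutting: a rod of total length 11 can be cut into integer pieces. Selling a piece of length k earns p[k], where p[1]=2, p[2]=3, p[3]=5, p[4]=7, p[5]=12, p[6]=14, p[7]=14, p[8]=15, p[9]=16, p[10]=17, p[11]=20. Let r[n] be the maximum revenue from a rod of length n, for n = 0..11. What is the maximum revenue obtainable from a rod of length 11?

26

   n    0    1    2    3    4    5    6    7    8    9   10   11
r[n]    0    2    4    6    8   12   14   16   18   20   24   26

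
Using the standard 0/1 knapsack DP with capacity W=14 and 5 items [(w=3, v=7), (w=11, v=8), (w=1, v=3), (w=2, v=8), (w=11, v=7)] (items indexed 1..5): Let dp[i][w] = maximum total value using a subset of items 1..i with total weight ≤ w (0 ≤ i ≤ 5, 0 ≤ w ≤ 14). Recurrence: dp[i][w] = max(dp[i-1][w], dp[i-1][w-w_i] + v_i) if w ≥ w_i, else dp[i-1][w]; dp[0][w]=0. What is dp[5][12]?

i\w   0   1   2   3   4   5   6   7   8   9  10  11  12  13  14
  0   0   0   0   0   0   0   0   0   0   0   0   0   0   0   0
  1   0   0   0   7   7   7   7   7   7   7   7   7   7   7   7
  2   0   0   0   7   7   7   7   7   7   7   7   8   8   8  15
  3   0   3   3   7  10  10  10  10  10  10  10  10  11  11  15
  4   0   3   8  11  11  15  18  18  18  18  18  18  18  18  19
  5   0   3   8  11  11  15  18  18  18  18  18  18  18  18  19

18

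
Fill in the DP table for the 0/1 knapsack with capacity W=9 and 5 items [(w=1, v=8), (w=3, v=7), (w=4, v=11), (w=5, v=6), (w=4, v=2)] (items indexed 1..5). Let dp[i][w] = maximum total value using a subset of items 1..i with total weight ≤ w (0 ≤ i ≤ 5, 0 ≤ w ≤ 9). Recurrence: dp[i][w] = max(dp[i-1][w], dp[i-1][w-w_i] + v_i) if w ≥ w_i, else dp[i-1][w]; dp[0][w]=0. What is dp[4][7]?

i\w   0   1   2   3   4   5   6   7   8   9
  0   0   0   0   0   0   0   0   0   0   0
  1   0   8   8   8   8   8   8   8   8   8
  2   0   8   8   8  15  15  15  15  15  15
  3   0   8   8   8  15  19  19  19  26  26
  4   0   8   8   8  15  19  19  19  26  26
  5   0   8   8   8  15  19  19  19  26  26

19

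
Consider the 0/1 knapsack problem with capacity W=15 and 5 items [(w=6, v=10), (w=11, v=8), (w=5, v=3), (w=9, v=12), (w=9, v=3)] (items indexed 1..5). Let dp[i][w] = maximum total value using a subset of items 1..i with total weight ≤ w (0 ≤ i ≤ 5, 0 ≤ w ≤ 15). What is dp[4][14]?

15

i\w   0   1   2   3   4   5   6   7   8   9  10  11  12  13  14  15
  0   0   0   0   0   0   0   0   0   0   0   0   0   0   0   0   0
  1   0   0   0   0   0   0  10  10  10  10  10  10  10  10  10  10
  2   0   0   0   0   0   0  10  10  10  10  10  10  10  10  10  10
  3   0   0   0   0   0   3  10  10  10  10  10  13  13  13  13  13
  4   0   0   0   0   0   3  10  10  10  12  12  13  13  13  15  22
  5   0   0   0   0   0   3  10  10  10  12  12  13  13  13  15  22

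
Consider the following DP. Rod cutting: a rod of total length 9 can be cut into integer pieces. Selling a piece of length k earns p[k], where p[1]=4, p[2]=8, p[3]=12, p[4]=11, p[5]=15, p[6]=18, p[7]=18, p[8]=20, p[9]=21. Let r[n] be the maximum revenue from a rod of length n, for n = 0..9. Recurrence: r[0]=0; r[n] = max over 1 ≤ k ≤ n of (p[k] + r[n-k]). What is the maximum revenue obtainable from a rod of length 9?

36

   n    0    1    2    3    4    5    6    7    8    9
r[n]    0    4    8   12   16   20   24   28   32   36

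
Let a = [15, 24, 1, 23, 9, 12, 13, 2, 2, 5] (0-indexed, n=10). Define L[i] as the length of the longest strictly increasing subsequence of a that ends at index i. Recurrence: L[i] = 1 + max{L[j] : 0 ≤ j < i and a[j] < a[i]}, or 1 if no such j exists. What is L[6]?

4

   i    0    1    2    3    4    5    6    7    8    9
a[i]   15   24    1   23    9   12   13    2    2    5
L[i]    1    2    1    2    2    3    4    2    2    3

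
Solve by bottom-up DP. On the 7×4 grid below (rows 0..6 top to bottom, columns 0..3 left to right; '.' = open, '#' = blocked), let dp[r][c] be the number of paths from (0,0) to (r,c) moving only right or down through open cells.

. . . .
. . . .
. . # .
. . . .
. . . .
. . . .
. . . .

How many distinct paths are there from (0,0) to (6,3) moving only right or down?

54

r\c   0   1   2   3
  0   1   1   1   1
  1   1   2   3   4
  2   1   3   0   4
  3   1   4   4   8
  4   1   5   9  17
  5   1   6  15  32
  6   1   7  22  54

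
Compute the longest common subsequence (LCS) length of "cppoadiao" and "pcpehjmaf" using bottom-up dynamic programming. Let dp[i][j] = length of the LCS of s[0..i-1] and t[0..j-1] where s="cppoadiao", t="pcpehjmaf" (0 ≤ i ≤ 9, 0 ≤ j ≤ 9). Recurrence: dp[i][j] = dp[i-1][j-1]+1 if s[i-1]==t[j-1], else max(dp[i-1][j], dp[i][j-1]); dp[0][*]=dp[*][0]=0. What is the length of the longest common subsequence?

3

   ''  p  c  p  e  h  j  m  a  f
''  0  0  0  0  0  0  0  0  0  0
 c  0  0  1  1  1  1  1  1  1  1
 p  0  1  1  2  2  2  2  2  2  2
 p  0  1  1  2  2  2  2  2  2  2
 o  0  1  1  2  2  2  2  2  2  2
 a  0  1  1  2  2  2  2  2  3  3
 d  0  1  1  2  2  2  2  2  3  3
 i  0  1  1  2  2  2  2  2  3  3
 a  0  1  1  2  2  2  2  2  3  3
 o  0  1  1  2  2  2  2  2  3  3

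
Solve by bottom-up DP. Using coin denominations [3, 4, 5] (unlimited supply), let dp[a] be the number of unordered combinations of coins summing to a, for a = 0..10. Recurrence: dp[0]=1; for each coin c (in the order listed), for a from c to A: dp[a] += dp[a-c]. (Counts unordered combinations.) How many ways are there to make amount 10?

2

after  coin     0     1     2     3     4     5     6     7     8     9    10
          3     1     0     0     1     0     0     1     0     0     1     0
          4     1     0     0     1     1     0     1     1     1     1     1
          5     1     0     0     1     1     1     1     1     2     2     2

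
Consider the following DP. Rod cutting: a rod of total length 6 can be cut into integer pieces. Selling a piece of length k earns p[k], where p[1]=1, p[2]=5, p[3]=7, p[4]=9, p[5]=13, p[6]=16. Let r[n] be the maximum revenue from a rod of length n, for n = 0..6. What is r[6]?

   n    0    1    2    3    4    5    6
r[n]    0    1    5    7   10   13   16

16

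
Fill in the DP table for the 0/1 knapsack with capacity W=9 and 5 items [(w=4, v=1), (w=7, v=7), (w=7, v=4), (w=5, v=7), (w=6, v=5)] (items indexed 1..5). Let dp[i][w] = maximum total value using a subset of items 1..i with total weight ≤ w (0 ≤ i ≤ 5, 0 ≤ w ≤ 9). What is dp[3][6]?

1

i\w   0   1   2   3   4   5   6   7   8   9
  0   0   0   0   0   0   0   0   0   0   0
  1   0   0   0   0   1   1   1   1   1   1
  2   0   0   0   0   1   1   1   7   7   7
  3   0   0   0   0   1   1   1   7   7   7
  4   0   0   0   0   1   7   7   7   7   8
  5   0   0   0   0   1   7   7   7   7   8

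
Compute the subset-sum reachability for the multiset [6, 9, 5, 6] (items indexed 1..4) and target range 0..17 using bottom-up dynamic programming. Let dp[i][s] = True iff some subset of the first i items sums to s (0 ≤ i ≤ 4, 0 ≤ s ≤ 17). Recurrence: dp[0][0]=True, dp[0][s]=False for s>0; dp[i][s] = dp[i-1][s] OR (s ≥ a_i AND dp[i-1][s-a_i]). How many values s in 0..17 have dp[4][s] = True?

9

i\s   0   1   2   3   4   5   6   7   8   9  10  11  12  13  14  15  16  17
  0   T   F   F   F   F   F   F   F   F   F   F   F   F   F   F   F   F   F
  1   T   F   F   F   F   F   T   F   F   F   F   F   F   F   F   F   F   F
  2   T   F   F   F   F   F   T   F   F   T   F   F   F   F   F   T   F   F
  3   T   F   F   F   F   T   T   F   F   T   F   T   F   F   T   T   F   F
  4   T   F   F   F   F   T   T   F   F   T   F   T   T   F   T   T   F   T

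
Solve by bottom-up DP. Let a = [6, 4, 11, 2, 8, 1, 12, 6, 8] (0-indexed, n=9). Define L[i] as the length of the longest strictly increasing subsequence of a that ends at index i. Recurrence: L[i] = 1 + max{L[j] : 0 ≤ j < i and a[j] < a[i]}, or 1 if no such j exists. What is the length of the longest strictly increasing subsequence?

3

   i    0    1    2    3    4    5    6    7    8
a[i]    6    4   11    2    8    1   12    6    8
L[i]    1    1    2    1    2    1    3    2    3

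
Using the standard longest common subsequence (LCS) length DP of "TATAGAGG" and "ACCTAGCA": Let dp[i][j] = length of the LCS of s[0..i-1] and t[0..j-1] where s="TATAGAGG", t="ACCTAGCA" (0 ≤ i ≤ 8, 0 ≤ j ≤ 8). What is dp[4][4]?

   ''  A  C  C  T  A  G  C  A
''  0  0  0  0  0  0  0  0  0
 T  0  0  0  0  1  1  1  1  1
 A  0  1  1  1  1  2  2  2  2
 T  0  1  1  1  2  2  2  2  2
 A  0  1  1  1  2  3  3  3  3
 G  0  1  1  1  2  3  4  4  4
 A  0  1  1  1  2  3  4  4  5
 G  0  1  1  1  2  3  4  4  5
 G  0  1  1  1  2  3  4  4  5

2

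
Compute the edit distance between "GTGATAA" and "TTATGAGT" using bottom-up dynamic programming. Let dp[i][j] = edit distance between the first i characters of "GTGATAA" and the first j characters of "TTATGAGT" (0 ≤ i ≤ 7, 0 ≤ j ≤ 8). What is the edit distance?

   ''  T  T  A  T  G  A  G  T
''  0  1  2  3  4  5  6  7  8
 G  1  1  2  3  4  4  5  6  7
 T  2  1  1  2  3  4  5  6  6
 G  3  2  2  2  3  3  4  5  6
 A  4  3  3  2  3  4  3  4  5
 T  5  4  3  3  2  3  4  4  4
 A  6  5  4  3  3  3  3  4  5
 A  7  6  5  4  4  4  3  4  5

5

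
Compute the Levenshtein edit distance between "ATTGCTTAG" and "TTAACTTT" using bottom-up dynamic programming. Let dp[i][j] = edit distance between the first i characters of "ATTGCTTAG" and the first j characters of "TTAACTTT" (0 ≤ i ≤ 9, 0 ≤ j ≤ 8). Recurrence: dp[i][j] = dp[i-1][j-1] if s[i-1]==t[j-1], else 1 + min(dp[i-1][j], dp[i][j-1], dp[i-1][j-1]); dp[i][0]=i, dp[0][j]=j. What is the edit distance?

   ''  T  T  A  A  C  T  T  T
''  0  1  2  3  4  5  6  7  8
 A  1  1  2  2  3  4  5  6  7
 T  2  1  1  2  3  4  4  5  6
 T  3  2  1  2  3  4  4  4  5
 G  4  3  2  2  3  4  5  5  5
 C  5  4  3  3  3  3  4  5  6
 T  6  5  4  4  4  4  3  4  5
 T  7  6  5  5  5  5  4  3  4
 A  8  7  6  5  5  6  5  4  4
 G  9  8  7  6  6  6  6  5  5

5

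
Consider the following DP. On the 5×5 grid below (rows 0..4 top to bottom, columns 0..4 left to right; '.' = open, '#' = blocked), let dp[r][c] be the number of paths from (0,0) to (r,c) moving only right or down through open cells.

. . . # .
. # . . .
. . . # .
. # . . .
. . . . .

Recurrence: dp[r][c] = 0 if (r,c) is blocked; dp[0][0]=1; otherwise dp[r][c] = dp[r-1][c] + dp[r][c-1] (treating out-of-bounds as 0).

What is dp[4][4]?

8

r\c   0   1   2   3   4
  0   1   1   1   0   0
  1   1   0   1   1   1
  2   1   1   2   0   1
  3   1   0   2   2   3
  4   1   1   3   5   8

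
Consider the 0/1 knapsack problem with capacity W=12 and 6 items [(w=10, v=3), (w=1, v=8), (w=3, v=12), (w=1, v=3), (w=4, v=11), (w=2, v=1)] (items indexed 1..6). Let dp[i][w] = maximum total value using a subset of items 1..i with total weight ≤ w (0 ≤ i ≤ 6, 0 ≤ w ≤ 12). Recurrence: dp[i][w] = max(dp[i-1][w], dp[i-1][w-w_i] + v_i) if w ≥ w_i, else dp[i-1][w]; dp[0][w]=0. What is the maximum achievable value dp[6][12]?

35

i\w   0   1   2   3   4   5   6   7   8   9  10  11  12
  0   0   0   0   0   0   0   0   0   0   0   0   0   0
  1   0   0   0   0   0   0   0   0   0   0   3   3   3
  2   0   8   8   8   8   8   8   8   8   8   8  11  11
  3   0   8   8  12  20  20  20  20  20  20  20  20  20
  4   0   8  11  12  20  23  23  23  23  23  23  23  23
  5   0   8  11  12  20  23  23  23  31  34  34  34  34
  6   0   8  11  12  20  23  23  24  31  34  34  35  35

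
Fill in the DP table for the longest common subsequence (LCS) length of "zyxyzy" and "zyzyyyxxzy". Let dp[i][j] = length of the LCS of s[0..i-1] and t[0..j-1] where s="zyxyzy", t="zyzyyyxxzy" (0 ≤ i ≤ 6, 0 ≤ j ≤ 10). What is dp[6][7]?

4

   ''  z  y  z  y  y  y  x  x  z  y
''  0  0  0  0  0  0  0  0  0  0  0
 z  0  1  1  1  1  1  1  1  1  1  1
 y  0  1  2  2  2  2  2  2  2  2  2
 x  0  1  2  2  2  2  2  3  3  3  3
 y  0  1  2  2  3  3  3  3  3  3  4
 z  0  1  2  3  3  3  3  3  3  4  4
 y  0  1  2  3  4  4  4  4  4  4  5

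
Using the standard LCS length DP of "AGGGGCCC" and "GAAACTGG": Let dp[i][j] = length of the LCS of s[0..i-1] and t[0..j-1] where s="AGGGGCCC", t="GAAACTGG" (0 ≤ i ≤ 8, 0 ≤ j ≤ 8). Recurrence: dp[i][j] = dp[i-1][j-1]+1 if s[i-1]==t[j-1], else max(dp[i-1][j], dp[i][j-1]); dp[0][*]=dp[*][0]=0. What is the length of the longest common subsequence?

   ''  G  A  A  A  C  T  G  G
''  0  0  0  0  0  0  0  0  0
 A  0  0  1  1  1  1  1  1  1
 G  0  1  1  1  1  1  1  2  2
 G  0  1  1  1  1  1  1  2  3
 G  0  1  1  1  1  1  1  2  3
 G  0  1  1  1  1  1  1  2  3
 C  0  1  1  1  1  2  2  2  3
 C  0  1  1  1  1  2  2  2  3
 C  0  1  1  1  1  2  2  2  3

3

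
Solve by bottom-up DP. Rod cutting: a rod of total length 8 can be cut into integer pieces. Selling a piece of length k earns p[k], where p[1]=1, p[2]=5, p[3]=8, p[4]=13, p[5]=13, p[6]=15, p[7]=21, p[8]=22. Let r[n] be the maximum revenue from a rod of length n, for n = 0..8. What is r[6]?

18

   n    0    1    2    3    4    5    6    7    8
r[n]    0    1    5    8   13   14   18   21   26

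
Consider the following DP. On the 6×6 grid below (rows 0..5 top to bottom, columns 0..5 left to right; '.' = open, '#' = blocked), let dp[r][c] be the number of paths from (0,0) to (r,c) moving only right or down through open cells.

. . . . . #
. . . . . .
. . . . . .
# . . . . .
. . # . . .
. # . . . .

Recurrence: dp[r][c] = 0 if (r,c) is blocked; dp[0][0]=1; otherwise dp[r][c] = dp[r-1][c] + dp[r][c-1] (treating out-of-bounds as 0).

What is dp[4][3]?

19

r\c   0   1   2   3   4   5
  0   1   1   1   1   1   0
  1   1   2   3   4   5   5
  2   1   3   6  10  15  20
  3   0   3   9  19  34  54
  4   0   3   0  19  53 107
  5   0   0   0  19  72 179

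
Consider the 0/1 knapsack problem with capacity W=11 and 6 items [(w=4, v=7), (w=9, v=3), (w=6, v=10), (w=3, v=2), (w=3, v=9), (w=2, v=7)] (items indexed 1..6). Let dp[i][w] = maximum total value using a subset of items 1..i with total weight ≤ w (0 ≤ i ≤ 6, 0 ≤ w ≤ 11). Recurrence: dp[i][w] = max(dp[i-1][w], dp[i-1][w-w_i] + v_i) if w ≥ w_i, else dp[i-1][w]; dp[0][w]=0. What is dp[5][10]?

i\w   0   1   2   3   4   5   6   7   8   9  10  11
  0   0   0   0   0   0   0   0   0   0   0   0   0
  1   0   0   0   0   7   7   7   7   7   7   7   7
  2   0   0   0   0   7   7   7   7   7   7   7   7
  3   0   0   0   0   7   7  10  10  10  10  17  17
  4   0   0   0   2   7   7  10  10  10  12  17  17
  5   0   0   0   9   9   9  11  16  16  19  19  19
  6   0   0   7   9   9  16  16  16  18  23  23  26

19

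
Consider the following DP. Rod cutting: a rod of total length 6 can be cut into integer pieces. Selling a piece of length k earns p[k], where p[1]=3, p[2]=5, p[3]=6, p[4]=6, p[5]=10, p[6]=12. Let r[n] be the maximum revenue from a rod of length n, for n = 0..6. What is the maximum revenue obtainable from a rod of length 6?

   n    0    1    2    3    4    5    6
r[n]    0    3    6    9   12   15   18

18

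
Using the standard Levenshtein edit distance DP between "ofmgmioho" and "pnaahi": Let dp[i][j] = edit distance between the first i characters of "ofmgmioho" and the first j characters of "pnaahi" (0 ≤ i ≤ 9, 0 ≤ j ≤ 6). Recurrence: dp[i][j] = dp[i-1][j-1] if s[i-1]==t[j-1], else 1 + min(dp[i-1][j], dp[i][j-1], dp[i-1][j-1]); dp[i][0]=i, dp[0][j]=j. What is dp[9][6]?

8

   ''  p  n  a  a  h  i
''  0  1  2  3  4  5  6
 o  1  1  2  3  4  5  6
 f  2  2  2  3  4  5  6
 m  3  3  3  3  4  5  6
 g  4  4  4  4  4  5  6
 m  5  5  5  5  5  5  6
 i  6  6  6  6  6  6  5
 o  7  7  7  7  7  7  6
 h  8  8  8  8  8  7  7
 o  9  9  9  9  9  8  8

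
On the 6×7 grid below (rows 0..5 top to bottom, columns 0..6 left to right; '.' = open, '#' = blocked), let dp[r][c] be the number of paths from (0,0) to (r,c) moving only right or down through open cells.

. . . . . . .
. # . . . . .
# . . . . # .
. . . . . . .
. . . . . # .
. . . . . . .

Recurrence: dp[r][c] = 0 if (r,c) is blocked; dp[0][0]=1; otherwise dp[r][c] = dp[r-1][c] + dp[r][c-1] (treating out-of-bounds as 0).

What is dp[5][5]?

21

r\c   0   1   2   3   4   5   6
  0   1   1   1   1   1   1   1
  1   1   0   1   2   3   4   5
  2   0   0   1   3   6   0   5
  3   0   0   1   4  10  10  15
  4   0   0   1   5  15   0  15
  5   0   0   1   6  21  21  36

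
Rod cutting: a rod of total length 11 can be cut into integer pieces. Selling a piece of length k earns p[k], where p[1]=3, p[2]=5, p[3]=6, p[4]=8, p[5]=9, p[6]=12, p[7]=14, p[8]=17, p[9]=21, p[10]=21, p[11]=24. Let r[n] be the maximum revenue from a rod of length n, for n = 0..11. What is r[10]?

   n    0    1    2    3    4    5    6    7    8    9   10   11
r[n]    0    3    6    9   12   15   18   21   24   27   30   33

30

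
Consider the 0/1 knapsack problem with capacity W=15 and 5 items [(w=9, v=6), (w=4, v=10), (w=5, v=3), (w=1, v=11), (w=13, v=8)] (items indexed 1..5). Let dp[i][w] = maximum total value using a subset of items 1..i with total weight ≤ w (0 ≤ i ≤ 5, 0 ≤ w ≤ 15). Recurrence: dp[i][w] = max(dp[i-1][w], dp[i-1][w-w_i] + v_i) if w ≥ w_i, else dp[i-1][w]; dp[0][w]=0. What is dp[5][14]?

27

i\w   0   1   2   3   4   5   6   7   8   9  10  11  12  13  14  15
  0   0   0   0   0   0   0   0   0   0   0   0   0   0   0   0   0
  1   0   0   0   0   0   0   0   0   0   6   6   6   6   6   6   6
  2   0   0   0   0  10  10  10  10  10  10  10  10  10  16  16  16
  3   0   0   0   0  10  10  10  10  10  13  13  13  13  16  16  16
  4   0  11  11  11  11  21  21  21  21  21  24  24  24  24  27  27
  5   0  11  11  11  11  21  21  21  21  21  24  24  24  24  27  27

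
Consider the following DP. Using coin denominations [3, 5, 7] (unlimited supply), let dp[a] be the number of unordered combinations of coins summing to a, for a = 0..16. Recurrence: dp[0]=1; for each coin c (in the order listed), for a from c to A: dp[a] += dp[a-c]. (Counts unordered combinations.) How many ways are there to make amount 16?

after  coin     0     1     2     3     4     5     6     7     8     9    10    11    12    13    14    15    16
          3     1     0     0     1     0     0     1     0     0     1     0     0     1     0     0     1     0
          5     1     0     0     1     0     1     1     0     1     1     1     1     1     1     1     2     1
          7     1     0     0     1     0     1     1     1     1     1     2     1     2     2     2     3     2

2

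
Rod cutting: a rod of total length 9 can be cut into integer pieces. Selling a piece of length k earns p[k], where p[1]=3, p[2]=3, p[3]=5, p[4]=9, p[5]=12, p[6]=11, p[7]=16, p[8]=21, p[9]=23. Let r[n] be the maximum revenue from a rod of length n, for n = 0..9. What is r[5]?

   n    0    1    2    3    4    5    6    7    8    9
r[n]    0    3    6    9   12   15   18   21   24   27

15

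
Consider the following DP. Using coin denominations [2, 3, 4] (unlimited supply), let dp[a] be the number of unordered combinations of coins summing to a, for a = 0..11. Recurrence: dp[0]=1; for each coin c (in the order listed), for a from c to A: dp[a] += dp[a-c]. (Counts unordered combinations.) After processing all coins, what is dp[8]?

after  coin     0     1     2     3     4     5     6     7     8     9    10    11
          2     1     0     1     0     1     0     1     0     1     0     1     0
          3     1     0     1     1     1     1     2     1     2     2     2     2
          4     1     0     1     1     2     1     3     2     4     3     5     4

4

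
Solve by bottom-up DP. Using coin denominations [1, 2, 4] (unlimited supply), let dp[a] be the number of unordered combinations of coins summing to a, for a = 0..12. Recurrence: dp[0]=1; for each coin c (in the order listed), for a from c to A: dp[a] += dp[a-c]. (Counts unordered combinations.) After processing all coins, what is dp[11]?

12

after  coin     0     1     2     3     4     5     6     7     8     9    10    11    12
          1     1     1     1     1     1     1     1     1     1     1     1     1     1
          2     1     1     2     2     3     3     4     4     5     5     6     6     7
          4     1     1     2     2     4     4     6     6     9     9    12    12    16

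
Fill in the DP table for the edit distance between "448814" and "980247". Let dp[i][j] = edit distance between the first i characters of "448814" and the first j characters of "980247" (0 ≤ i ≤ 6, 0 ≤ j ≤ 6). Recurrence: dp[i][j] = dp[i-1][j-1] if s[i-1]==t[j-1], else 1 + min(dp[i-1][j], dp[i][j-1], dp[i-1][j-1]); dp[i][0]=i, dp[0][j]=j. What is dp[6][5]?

   ''  9  8  0  2  4  7
''  0  1  2  3  4  5  6
 4  1  1  2  3  4  4  5
 4  2  2  2  3  4  4  5
 8  3  3  2  3  4  5  5
 8  4  4  3  3  4  5  6
 1  5  5  4  4  4  5  6
 4  6  6  5  5  5  4  5

4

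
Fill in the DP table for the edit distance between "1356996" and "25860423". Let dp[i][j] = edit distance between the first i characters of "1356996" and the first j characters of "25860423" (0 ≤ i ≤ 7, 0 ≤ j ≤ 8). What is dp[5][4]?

   ''  2  5  8  6  0  4  2  3
''  0  1  2  3  4  5  6  7  8
 1  1  1  2  3  4  5  6  7  8
 3  2  2  2  3  4  5  6  7  7
 5  3  3  2  3  4  5  6  7  8
 6  4  4  3  3  3  4  5  6  7
 9  5  5  4  4  4  4  5  6  7
 9  6  6  5  5  5  5  5  6  7
 6  7  7  6  6  5  6  6  6  7

4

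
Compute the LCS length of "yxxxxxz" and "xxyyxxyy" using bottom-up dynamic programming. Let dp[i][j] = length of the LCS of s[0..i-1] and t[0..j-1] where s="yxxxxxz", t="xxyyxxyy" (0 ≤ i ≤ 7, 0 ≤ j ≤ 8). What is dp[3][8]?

   ''  x  x  y  y  x  x  y  y
''  0  0  0  0  0  0  0  0  0
 y  0  0  0  1  1  1  1  1  1
 x  0  1  1  1  1  2  2  2  2
 x  0  1  2  2  2  2  3  3  3
 x  0  1  2  2  2  3  3  3  3
 x  0  1  2  2  2  3  4  4  4
 x  0  1  2  2  2  3  4  4  4
 z  0  1  2  2  2  3  4  4  4

3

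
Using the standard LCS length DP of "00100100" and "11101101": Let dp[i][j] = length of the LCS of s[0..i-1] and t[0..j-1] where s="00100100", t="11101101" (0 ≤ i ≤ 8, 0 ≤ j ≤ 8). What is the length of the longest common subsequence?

   ''  1  1  1  0  1  1  0  1
''  0  0  0  0  0  0  0  0  0
 0  0  0  0  0  1  1  1  1  1
 0  0  0  0  0  1  1  1  2  2
 1  0  1  1  1  1  2  2  2  3
 0  0  1  1  1  2  2  2  3  3
 0  0  1  1  1  2  2  2  3  3
 1  0  1  2  2  2  3  3  3  4
 0  0  1  2  2  3  3  3  4  4
 0  0  1  2  2  3  3  3  4  4

4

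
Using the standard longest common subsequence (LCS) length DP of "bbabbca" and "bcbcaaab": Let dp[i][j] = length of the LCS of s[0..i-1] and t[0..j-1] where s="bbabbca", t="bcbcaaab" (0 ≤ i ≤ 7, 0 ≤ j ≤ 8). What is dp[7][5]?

   ''  b  c  b  c  a  a  a  b
''  0  0  0  0  0  0  0  0  0
 b  0  1  1  1  1  1  1  1  1
 b  0  1  1  2  2  2  2  2  2
 a  0  1  1  2  2  3  3  3  3
 b  0  1  1  2  2  3  3  3  4
 b  0  1  1  2  2  3  3  3  4
 c  0  1  2  2  3  3  3  3  4
 a  0  1  2  2  3  4  4  4  4

4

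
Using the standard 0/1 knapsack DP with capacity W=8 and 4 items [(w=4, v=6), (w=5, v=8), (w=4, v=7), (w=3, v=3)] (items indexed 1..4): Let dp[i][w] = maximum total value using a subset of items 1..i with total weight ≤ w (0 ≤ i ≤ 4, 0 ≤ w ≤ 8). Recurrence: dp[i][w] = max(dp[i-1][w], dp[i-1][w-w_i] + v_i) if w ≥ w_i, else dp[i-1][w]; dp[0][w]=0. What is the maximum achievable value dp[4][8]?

i\w   0   1   2   3   4   5   6   7   8
  0   0   0   0   0   0   0   0   0   0
  1   0   0   0   0   6   6   6   6   6
  2   0   0   0   0   6   8   8   8   8
  3   0   0   0   0   7   8   8   8  13
  4   0   0   0   3   7   8   8  10  13

13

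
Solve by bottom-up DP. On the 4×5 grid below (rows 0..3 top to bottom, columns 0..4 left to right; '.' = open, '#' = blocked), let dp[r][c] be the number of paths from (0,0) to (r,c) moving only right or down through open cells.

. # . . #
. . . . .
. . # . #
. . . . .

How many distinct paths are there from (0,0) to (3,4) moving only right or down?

4

r\c   0   1   2   3   4
  0   1   0   0   0   0
  1   1   1   1   1   1
  2   1   2   0   1   0
  3   1   3   3   4   4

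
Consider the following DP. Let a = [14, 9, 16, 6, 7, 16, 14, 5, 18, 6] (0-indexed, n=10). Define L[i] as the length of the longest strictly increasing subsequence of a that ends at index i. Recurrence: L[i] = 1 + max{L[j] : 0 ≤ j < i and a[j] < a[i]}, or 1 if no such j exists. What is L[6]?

3

   i    0    1    2    3    4    5    6    7    8    9
a[i]   14    9   16    6    7   16   14    5   18    6
L[i]    1    1    2    1    2    3    3    1    4    2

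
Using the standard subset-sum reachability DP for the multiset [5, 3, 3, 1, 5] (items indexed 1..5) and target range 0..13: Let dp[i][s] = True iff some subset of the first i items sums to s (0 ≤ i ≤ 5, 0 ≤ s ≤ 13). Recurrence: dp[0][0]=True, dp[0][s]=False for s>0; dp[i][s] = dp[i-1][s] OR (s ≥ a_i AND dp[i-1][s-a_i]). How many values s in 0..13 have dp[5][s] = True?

i\s   0   1   2   3   4   5   6   7   8   9  10  11  12  13
  0   T   F   F   F   F   F   F   F   F   F   F   F   F   F
  1   T   F   F   F   F   T   F   F   F   F   F   F   F   F
  2   T   F   F   T   F   T   F   F   T   F   F   F   F   F
  3   T   F   F   T   F   T   T   F   T   F   F   T   F   F
  4   T   T   F   T   T   T   T   T   T   T   F   T   T   F
  5   T   T   F   T   T   T   T   T   T   T   T   T   T   T

13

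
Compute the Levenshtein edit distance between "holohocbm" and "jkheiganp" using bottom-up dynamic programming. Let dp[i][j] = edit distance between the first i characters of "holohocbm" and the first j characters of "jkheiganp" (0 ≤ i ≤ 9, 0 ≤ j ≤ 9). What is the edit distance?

9

   ''  j  k  h  e  i  g  a  n  p
''  0  1  2  3  4  5  6  7  8  9
 h  1  1  2  2  3  4  5  6  7  8
 o  2  2  2  3  3  4  5  6  7  8
 l  3  3  3  3  4  4  5  6  7  8
 o  4  4  4  4  4  5  5  6  7  8
 h  5  5  5  4  5  5  6  6  7  8
 o  6  6  6  5  5  6  6  7  7  8
 c  7  7  7  6  6  6  7  7  8  8
 b  8  8  8  7  7  7  7  8  8  9
 m  9  9  9  8  8  8  8  8  9  9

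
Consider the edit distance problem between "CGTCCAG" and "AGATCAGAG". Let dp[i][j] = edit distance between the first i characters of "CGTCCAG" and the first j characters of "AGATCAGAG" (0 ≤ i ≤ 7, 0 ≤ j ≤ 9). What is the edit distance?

4

   ''  A  G  A  T  C  A  G  A  G
''  0  1  2  3  4  5  6  7  8  9
 C  1  1  2  3  4  4  5  6  7  8
 G  2  2  1  2  3  4  5  5  6  7
 T  3  3  2  2  2  3  4  5  6  7
 C  4  4  3  3  3  2  3  4  5  6
 C  5  5  4  4  4  3  3  4  5  6
 A  6  5  5  4  5  4  3  4  4  5
 G  7  6  5  5  5  5  4  3  4  4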